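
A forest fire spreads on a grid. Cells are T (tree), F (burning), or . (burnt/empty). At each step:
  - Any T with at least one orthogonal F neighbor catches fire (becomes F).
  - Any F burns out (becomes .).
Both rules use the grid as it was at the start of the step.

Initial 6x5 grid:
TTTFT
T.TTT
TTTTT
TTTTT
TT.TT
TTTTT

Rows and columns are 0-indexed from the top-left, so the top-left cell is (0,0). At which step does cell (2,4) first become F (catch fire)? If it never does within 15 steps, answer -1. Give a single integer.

Step 1: cell (2,4)='T' (+3 fires, +1 burnt)
Step 2: cell (2,4)='T' (+4 fires, +3 burnt)
Step 3: cell (2,4)='F' (+4 fires, +4 burnt)
  -> target ignites at step 3
Step 4: cell (2,4)='.' (+5 fires, +4 burnt)
Step 5: cell (2,4)='.' (+4 fires, +5 burnt)
Step 6: cell (2,4)='.' (+4 fires, +4 burnt)
Step 7: cell (2,4)='.' (+2 fires, +4 burnt)
Step 8: cell (2,4)='.' (+1 fires, +2 burnt)
Step 9: cell (2,4)='.' (+0 fires, +1 burnt)
  fire out at step 9

3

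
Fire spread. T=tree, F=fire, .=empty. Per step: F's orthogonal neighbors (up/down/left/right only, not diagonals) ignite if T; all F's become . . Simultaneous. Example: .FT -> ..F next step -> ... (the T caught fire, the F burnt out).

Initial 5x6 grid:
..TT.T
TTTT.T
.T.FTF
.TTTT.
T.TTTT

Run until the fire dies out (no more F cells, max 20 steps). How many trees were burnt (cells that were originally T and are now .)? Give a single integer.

Step 1: +4 fires, +2 burnt (F count now 4)
Step 2: +6 fires, +4 burnt (F count now 6)
Step 3: +5 fires, +6 burnt (F count now 5)
Step 4: +3 fires, +5 burnt (F count now 3)
Step 5: +0 fires, +3 burnt (F count now 0)
Fire out after step 5
Initially T: 19, now '.': 29
Total burnt (originally-T cells now '.'): 18

Answer: 18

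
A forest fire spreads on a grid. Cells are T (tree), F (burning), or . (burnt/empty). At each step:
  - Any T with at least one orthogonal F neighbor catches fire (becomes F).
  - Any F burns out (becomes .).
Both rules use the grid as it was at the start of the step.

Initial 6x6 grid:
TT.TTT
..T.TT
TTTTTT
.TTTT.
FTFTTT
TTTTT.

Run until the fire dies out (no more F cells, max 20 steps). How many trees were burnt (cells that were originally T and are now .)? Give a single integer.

Step 1: +5 fires, +2 burnt (F count now 5)
Step 2: +6 fires, +5 burnt (F count now 6)
Step 3: +6 fires, +6 burnt (F count now 6)
Step 4: +2 fires, +6 burnt (F count now 2)
Step 5: +2 fires, +2 burnt (F count now 2)
Step 6: +2 fires, +2 burnt (F count now 2)
Step 7: +2 fires, +2 burnt (F count now 2)
Step 8: +0 fires, +2 burnt (F count now 0)
Fire out after step 8
Initially T: 27, now '.': 34
Total burnt (originally-T cells now '.'): 25

Answer: 25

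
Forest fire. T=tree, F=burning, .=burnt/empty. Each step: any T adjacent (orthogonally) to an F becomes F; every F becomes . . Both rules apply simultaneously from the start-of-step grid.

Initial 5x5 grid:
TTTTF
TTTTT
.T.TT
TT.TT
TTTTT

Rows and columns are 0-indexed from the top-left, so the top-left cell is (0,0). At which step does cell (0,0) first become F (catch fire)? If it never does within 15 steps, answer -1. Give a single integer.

Step 1: cell (0,0)='T' (+2 fires, +1 burnt)
Step 2: cell (0,0)='T' (+3 fires, +2 burnt)
Step 3: cell (0,0)='T' (+4 fires, +3 burnt)
Step 4: cell (0,0)='F' (+4 fires, +4 burnt)
  -> target ignites at step 4
Step 5: cell (0,0)='.' (+3 fires, +4 burnt)
Step 6: cell (0,0)='.' (+2 fires, +3 burnt)
Step 7: cell (0,0)='.' (+2 fires, +2 burnt)
Step 8: cell (0,0)='.' (+1 fires, +2 burnt)
Step 9: cell (0,0)='.' (+0 fires, +1 burnt)
  fire out at step 9

4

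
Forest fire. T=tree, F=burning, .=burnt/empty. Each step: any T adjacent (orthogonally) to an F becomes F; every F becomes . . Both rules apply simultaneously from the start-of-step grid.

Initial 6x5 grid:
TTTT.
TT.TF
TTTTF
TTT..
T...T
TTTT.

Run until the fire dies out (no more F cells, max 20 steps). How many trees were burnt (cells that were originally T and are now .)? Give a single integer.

Step 1: +2 fires, +2 burnt (F count now 2)
Step 2: +2 fires, +2 burnt (F count now 2)
Step 3: +3 fires, +2 burnt (F count now 3)
Step 4: +4 fires, +3 burnt (F count now 4)
Step 5: +3 fires, +4 burnt (F count now 3)
Step 6: +1 fires, +3 burnt (F count now 1)
Step 7: +1 fires, +1 burnt (F count now 1)
Step 8: +1 fires, +1 burnt (F count now 1)
Step 9: +1 fires, +1 burnt (F count now 1)
Step 10: +1 fires, +1 burnt (F count now 1)
Step 11: +0 fires, +1 burnt (F count now 0)
Fire out after step 11
Initially T: 20, now '.': 29
Total burnt (originally-T cells now '.'): 19

Answer: 19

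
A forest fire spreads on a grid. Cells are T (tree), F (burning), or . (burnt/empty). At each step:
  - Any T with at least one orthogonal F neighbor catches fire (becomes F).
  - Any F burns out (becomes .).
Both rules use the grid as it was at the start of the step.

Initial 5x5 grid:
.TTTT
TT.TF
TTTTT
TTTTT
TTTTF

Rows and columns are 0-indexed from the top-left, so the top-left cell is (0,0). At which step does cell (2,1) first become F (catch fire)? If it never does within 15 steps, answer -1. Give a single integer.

Step 1: cell (2,1)='T' (+5 fires, +2 burnt)
Step 2: cell (2,1)='T' (+4 fires, +5 burnt)
Step 3: cell (2,1)='T' (+4 fires, +4 burnt)
Step 4: cell (2,1)='F' (+4 fires, +4 burnt)
  -> target ignites at step 4
Step 5: cell (2,1)='.' (+3 fires, +4 burnt)
Step 6: cell (2,1)='.' (+1 fires, +3 burnt)
Step 7: cell (2,1)='.' (+0 fires, +1 burnt)
  fire out at step 7

4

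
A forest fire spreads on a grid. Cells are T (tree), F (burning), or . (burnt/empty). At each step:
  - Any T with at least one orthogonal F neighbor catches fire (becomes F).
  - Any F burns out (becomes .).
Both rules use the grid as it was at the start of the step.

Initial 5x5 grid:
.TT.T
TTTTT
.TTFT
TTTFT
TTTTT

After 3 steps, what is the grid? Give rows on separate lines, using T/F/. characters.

Step 1: 6 trees catch fire, 2 burn out
  .TT.T
  TTTFT
  .TF.F
  TTF.F
  TTTFT
Step 2: 6 trees catch fire, 6 burn out
  .TT.T
  TTF.F
  .F...
  TF...
  TTF.F
Step 3: 5 trees catch fire, 6 burn out
  .TF.F
  TF...
  .....
  F....
  TF...

.TF.F
TF...
.....
F....
TF...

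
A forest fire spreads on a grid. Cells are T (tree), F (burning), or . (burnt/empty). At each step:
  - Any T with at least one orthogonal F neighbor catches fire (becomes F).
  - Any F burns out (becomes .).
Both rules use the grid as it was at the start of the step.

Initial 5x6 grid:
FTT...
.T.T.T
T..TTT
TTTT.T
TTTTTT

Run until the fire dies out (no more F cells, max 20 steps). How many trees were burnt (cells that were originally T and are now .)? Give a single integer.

Step 1: +1 fires, +1 burnt (F count now 1)
Step 2: +2 fires, +1 burnt (F count now 2)
Step 3: +0 fires, +2 burnt (F count now 0)
Fire out after step 3
Initially T: 20, now '.': 13
Total burnt (originally-T cells now '.'): 3

Answer: 3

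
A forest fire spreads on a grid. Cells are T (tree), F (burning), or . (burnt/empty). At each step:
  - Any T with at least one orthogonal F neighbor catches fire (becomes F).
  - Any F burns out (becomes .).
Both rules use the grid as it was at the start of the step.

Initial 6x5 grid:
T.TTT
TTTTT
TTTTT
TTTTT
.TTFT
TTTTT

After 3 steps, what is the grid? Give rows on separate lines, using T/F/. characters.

Step 1: 4 trees catch fire, 1 burn out
  T.TTT
  TTTTT
  TTTTT
  TTTFT
  .TF.F
  TTTFT
Step 2: 6 trees catch fire, 4 burn out
  T.TTT
  TTTTT
  TTTFT
  TTF.F
  .F...
  TTF.F
Step 3: 5 trees catch fire, 6 burn out
  T.TTT
  TTTFT
  TTF.F
  TF...
  .....
  TF...

T.TTT
TTTFT
TTF.F
TF...
.....
TF...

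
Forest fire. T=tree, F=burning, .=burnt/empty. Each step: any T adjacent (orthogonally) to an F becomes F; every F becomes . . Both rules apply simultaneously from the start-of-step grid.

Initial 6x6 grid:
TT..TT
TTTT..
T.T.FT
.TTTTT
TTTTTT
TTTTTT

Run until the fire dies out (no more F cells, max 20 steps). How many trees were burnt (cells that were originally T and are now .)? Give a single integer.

Answer: 26

Derivation:
Step 1: +2 fires, +1 burnt (F count now 2)
Step 2: +3 fires, +2 burnt (F count now 3)
Step 3: +4 fires, +3 burnt (F count now 4)
Step 4: +5 fires, +4 burnt (F count now 5)
Step 5: +3 fires, +5 burnt (F count now 3)
Step 6: +4 fires, +3 burnt (F count now 4)
Step 7: +3 fires, +4 burnt (F count now 3)
Step 8: +2 fires, +3 burnt (F count now 2)
Step 9: +0 fires, +2 burnt (F count now 0)
Fire out after step 9
Initially T: 28, now '.': 34
Total burnt (originally-T cells now '.'): 26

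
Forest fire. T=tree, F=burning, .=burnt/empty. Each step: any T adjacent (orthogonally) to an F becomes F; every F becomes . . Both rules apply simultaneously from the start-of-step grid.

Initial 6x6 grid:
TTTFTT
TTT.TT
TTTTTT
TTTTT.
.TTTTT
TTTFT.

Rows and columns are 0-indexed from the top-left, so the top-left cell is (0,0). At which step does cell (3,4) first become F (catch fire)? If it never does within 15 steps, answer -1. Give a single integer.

Step 1: cell (3,4)='T' (+5 fires, +2 burnt)
Step 2: cell (3,4)='T' (+8 fires, +5 burnt)
Step 3: cell (3,4)='F' (+11 fires, +8 burnt)
  -> target ignites at step 3
Step 4: cell (3,4)='.' (+4 fires, +11 burnt)
Step 5: cell (3,4)='.' (+2 fires, +4 burnt)
Step 6: cell (3,4)='.' (+0 fires, +2 burnt)
  fire out at step 6

3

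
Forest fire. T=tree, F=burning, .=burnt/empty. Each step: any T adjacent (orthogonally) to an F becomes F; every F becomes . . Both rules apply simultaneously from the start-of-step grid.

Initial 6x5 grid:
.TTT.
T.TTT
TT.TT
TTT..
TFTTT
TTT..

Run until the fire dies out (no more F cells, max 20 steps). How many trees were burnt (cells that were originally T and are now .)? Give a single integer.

Step 1: +4 fires, +1 burnt (F count now 4)
Step 2: +6 fires, +4 burnt (F count now 6)
Step 3: +2 fires, +6 burnt (F count now 2)
Step 4: +1 fires, +2 burnt (F count now 1)
Step 5: +0 fires, +1 burnt (F count now 0)
Fire out after step 5
Initially T: 21, now '.': 22
Total burnt (originally-T cells now '.'): 13

Answer: 13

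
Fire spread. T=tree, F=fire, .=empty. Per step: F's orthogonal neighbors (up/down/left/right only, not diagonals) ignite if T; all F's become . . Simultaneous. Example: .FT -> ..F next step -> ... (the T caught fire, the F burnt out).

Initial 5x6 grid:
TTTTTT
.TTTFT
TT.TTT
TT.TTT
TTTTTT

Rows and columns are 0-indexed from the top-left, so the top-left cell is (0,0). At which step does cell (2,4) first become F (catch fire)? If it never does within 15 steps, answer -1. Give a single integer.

Step 1: cell (2,4)='F' (+4 fires, +1 burnt)
  -> target ignites at step 1
Step 2: cell (2,4)='.' (+6 fires, +4 burnt)
Step 3: cell (2,4)='.' (+5 fires, +6 burnt)
Step 4: cell (2,4)='.' (+4 fires, +5 burnt)
Step 5: cell (2,4)='.' (+4 fires, +4 burnt)
Step 6: cell (2,4)='.' (+2 fires, +4 burnt)
Step 7: cell (2,4)='.' (+1 fires, +2 burnt)
Step 8: cell (2,4)='.' (+0 fires, +1 burnt)
  fire out at step 8

1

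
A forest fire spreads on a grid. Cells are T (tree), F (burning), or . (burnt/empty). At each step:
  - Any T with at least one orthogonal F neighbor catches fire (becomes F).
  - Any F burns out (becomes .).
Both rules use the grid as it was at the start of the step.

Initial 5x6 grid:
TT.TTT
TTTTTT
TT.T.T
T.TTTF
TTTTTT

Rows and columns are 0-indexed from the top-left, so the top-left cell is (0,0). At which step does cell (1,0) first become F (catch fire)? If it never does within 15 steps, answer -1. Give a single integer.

Step 1: cell (1,0)='T' (+3 fires, +1 burnt)
Step 2: cell (1,0)='T' (+3 fires, +3 burnt)
Step 3: cell (1,0)='T' (+5 fires, +3 burnt)
Step 4: cell (1,0)='T' (+3 fires, +5 burnt)
Step 5: cell (1,0)='T' (+3 fires, +3 burnt)
Step 6: cell (1,0)='T' (+2 fires, +3 burnt)
Step 7: cell (1,0)='F' (+4 fires, +2 burnt)
  -> target ignites at step 7
Step 8: cell (1,0)='.' (+2 fires, +4 burnt)
Step 9: cell (1,0)='.' (+0 fires, +2 burnt)
  fire out at step 9

7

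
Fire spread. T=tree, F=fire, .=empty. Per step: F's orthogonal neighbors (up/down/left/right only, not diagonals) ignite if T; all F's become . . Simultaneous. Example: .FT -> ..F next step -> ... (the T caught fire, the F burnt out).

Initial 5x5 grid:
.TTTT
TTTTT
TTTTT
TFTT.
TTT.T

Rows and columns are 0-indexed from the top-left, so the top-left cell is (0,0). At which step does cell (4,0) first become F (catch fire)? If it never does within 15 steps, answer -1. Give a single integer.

Step 1: cell (4,0)='T' (+4 fires, +1 burnt)
Step 2: cell (4,0)='F' (+6 fires, +4 burnt)
  -> target ignites at step 2
Step 3: cell (4,0)='.' (+4 fires, +6 burnt)
Step 4: cell (4,0)='.' (+3 fires, +4 burnt)
Step 5: cell (4,0)='.' (+2 fires, +3 burnt)
Step 6: cell (4,0)='.' (+1 fires, +2 burnt)
Step 7: cell (4,0)='.' (+0 fires, +1 burnt)
  fire out at step 7

2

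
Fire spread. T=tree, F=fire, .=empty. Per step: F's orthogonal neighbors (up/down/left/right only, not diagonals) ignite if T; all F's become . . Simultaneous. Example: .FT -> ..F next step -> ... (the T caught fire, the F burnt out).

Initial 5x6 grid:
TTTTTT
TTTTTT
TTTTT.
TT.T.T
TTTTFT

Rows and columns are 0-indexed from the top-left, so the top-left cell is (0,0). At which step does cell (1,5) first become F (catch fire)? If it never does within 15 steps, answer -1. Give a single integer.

Step 1: cell (1,5)='T' (+2 fires, +1 burnt)
Step 2: cell (1,5)='T' (+3 fires, +2 burnt)
Step 3: cell (1,5)='T' (+2 fires, +3 burnt)
Step 4: cell (1,5)='T' (+5 fires, +2 burnt)
Step 5: cell (1,5)='T' (+5 fires, +5 burnt)
Step 6: cell (1,5)='F' (+5 fires, +5 burnt)
  -> target ignites at step 6
Step 7: cell (1,5)='.' (+3 fires, +5 burnt)
Step 8: cell (1,5)='.' (+1 fires, +3 burnt)
Step 9: cell (1,5)='.' (+0 fires, +1 burnt)
  fire out at step 9

6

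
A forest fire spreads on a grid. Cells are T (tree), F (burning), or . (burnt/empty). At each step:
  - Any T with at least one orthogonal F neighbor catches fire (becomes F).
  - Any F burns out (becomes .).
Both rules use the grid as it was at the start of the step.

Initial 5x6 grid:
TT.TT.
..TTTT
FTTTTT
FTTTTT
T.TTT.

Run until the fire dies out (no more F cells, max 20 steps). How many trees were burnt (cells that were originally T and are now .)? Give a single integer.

Step 1: +3 fires, +2 burnt (F count now 3)
Step 2: +2 fires, +3 burnt (F count now 2)
Step 3: +4 fires, +2 burnt (F count now 4)
Step 4: +4 fires, +4 burnt (F count now 4)
Step 5: +5 fires, +4 burnt (F count now 5)
Step 6: +2 fires, +5 burnt (F count now 2)
Step 7: +0 fires, +2 burnt (F count now 0)
Fire out after step 7
Initially T: 22, now '.': 28
Total burnt (originally-T cells now '.'): 20

Answer: 20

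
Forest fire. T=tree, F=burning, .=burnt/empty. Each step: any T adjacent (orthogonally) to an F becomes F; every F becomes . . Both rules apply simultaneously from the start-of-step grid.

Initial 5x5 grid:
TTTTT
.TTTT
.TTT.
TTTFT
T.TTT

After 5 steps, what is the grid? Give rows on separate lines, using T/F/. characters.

Step 1: 4 trees catch fire, 1 burn out
  TTTTT
  .TTTT
  .TTF.
  TTF.F
  T.TFT
Step 2: 5 trees catch fire, 4 burn out
  TTTTT
  .TTFT
  .TF..
  TF...
  T.F.F
Step 3: 5 trees catch fire, 5 burn out
  TTTFT
  .TF.F
  .F...
  F....
  T....
Step 4: 4 trees catch fire, 5 burn out
  TTF.F
  .F...
  .....
  .....
  F....
Step 5: 1 trees catch fire, 4 burn out
  TF...
  .....
  .....
  .....
  .....

TF...
.....
.....
.....
.....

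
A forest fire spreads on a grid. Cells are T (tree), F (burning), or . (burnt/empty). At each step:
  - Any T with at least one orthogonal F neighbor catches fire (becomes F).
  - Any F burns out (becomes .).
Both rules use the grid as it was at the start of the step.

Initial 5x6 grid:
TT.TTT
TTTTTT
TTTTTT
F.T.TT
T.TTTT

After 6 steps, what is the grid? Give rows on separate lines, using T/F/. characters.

Step 1: 2 trees catch fire, 1 burn out
  TT.TTT
  TTTTTT
  FTTTTT
  ..T.TT
  F.TTTT
Step 2: 2 trees catch fire, 2 burn out
  TT.TTT
  FTTTTT
  .FTTTT
  ..T.TT
  ..TTTT
Step 3: 3 trees catch fire, 2 burn out
  FT.TTT
  .FTTTT
  ..FTTT
  ..T.TT
  ..TTTT
Step 4: 4 trees catch fire, 3 burn out
  .F.TTT
  ..FTTT
  ...FTT
  ..F.TT
  ..TTTT
Step 5: 3 trees catch fire, 4 burn out
  ...TTT
  ...FTT
  ....FT
  ....TT
  ..FTTT
Step 6: 5 trees catch fire, 3 burn out
  ...FTT
  ....FT
  .....F
  ....FT
  ...FTT

...FTT
....FT
.....F
....FT
...FTT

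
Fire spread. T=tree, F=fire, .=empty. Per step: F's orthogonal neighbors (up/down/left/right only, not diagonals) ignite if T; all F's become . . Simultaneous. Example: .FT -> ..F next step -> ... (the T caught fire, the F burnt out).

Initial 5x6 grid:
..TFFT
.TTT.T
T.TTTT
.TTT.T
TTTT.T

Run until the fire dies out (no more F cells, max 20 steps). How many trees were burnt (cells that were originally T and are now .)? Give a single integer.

Step 1: +3 fires, +2 burnt (F count now 3)
Step 2: +3 fires, +3 burnt (F count now 3)
Step 3: +5 fires, +3 burnt (F count now 5)
Step 4: +3 fires, +5 burnt (F count now 3)
Step 5: +3 fires, +3 burnt (F count now 3)
Step 6: +1 fires, +3 burnt (F count now 1)
Step 7: +1 fires, +1 burnt (F count now 1)
Step 8: +0 fires, +1 burnt (F count now 0)
Fire out after step 8
Initially T: 20, now '.': 29
Total burnt (originally-T cells now '.'): 19

Answer: 19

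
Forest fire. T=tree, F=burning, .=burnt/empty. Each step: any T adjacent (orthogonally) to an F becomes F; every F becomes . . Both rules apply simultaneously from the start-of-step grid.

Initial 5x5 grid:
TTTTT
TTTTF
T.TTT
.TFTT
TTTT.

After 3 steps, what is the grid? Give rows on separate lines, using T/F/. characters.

Step 1: 7 trees catch fire, 2 burn out
  TTTTF
  TTTF.
  T.FTF
  .F.FT
  TTFT.
Step 2: 6 trees catch fire, 7 burn out
  TTTF.
  TTF..
  T..F.
  ....F
  TF.F.
Step 3: 3 trees catch fire, 6 burn out
  TTF..
  TF...
  T....
  .....
  F....

TTF..
TF...
T....
.....
F....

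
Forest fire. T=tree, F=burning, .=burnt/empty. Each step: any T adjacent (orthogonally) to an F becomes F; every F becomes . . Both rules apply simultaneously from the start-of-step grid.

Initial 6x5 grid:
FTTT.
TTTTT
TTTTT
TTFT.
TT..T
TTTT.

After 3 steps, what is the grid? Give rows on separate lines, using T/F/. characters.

Step 1: 5 trees catch fire, 2 burn out
  .FTT.
  FTTTT
  TTFTT
  TF.F.
  TT..T
  TTTT.
Step 2: 8 trees catch fire, 5 burn out
  ..FT.
  .FFTT
  FF.FT
  F....
  TF..T
  TTTT.
Step 3: 5 trees catch fire, 8 burn out
  ...F.
  ...FT
  ....F
  .....
  F...T
  TFTT.

...F.
...FT
....F
.....
F...T
TFTT.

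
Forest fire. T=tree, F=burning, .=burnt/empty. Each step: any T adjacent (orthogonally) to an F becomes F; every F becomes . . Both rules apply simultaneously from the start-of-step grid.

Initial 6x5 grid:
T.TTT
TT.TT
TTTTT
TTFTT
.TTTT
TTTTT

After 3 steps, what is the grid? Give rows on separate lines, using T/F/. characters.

Step 1: 4 trees catch fire, 1 burn out
  T.TTT
  TT.TT
  TTFTT
  TF.FT
  .TFTT
  TTTTT
Step 2: 7 trees catch fire, 4 burn out
  T.TTT
  TT.TT
  TF.FT
  F...F
  .F.FT
  TTFTT
Step 3: 7 trees catch fire, 7 burn out
  T.TTT
  TF.FT
  F...F
  .....
  ....F
  TF.FT

T.TTT
TF.FT
F...F
.....
....F
TF.FT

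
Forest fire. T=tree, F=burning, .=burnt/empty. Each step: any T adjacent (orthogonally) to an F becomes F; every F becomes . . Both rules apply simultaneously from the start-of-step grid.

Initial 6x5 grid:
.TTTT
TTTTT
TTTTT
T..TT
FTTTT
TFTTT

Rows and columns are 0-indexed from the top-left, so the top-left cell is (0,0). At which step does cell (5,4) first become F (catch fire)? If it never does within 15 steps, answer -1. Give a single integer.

Step 1: cell (5,4)='T' (+4 fires, +2 burnt)
Step 2: cell (5,4)='T' (+3 fires, +4 burnt)
Step 3: cell (5,4)='F' (+4 fires, +3 burnt)
  -> target ignites at step 3
Step 4: cell (5,4)='.' (+4 fires, +4 burnt)
Step 5: cell (5,4)='.' (+4 fires, +4 burnt)
Step 6: cell (5,4)='.' (+3 fires, +4 burnt)
Step 7: cell (5,4)='.' (+2 fires, +3 burnt)
Step 8: cell (5,4)='.' (+1 fires, +2 burnt)
Step 9: cell (5,4)='.' (+0 fires, +1 burnt)
  fire out at step 9

3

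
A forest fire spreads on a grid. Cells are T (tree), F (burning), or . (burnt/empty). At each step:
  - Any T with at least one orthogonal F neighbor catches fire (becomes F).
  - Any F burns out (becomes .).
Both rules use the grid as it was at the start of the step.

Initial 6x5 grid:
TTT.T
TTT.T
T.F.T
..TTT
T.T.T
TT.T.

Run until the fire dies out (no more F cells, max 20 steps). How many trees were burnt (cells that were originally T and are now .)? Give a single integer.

Step 1: +2 fires, +1 burnt (F count now 2)
Step 2: +4 fires, +2 burnt (F count now 4)
Step 3: +3 fires, +4 burnt (F count now 3)
Step 4: +4 fires, +3 burnt (F count now 4)
Step 5: +1 fires, +4 burnt (F count now 1)
Step 6: +1 fires, +1 burnt (F count now 1)
Step 7: +0 fires, +1 burnt (F count now 0)
Fire out after step 7
Initially T: 19, now '.': 26
Total burnt (originally-T cells now '.'): 15

Answer: 15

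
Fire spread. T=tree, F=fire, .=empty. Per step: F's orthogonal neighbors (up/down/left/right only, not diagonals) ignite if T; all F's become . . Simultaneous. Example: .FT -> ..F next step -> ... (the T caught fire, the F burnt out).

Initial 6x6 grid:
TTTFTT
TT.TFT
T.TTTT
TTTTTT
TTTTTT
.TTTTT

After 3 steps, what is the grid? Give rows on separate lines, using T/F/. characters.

Step 1: 5 trees catch fire, 2 burn out
  TTF.FT
  TT.F.F
  T.TTFT
  TTTTTT
  TTTTTT
  .TTTTT
Step 2: 5 trees catch fire, 5 burn out
  TF...F
  TT....
  T.TF.F
  TTTTFT
  TTTTTT
  .TTTTT
Step 3: 6 trees catch fire, 5 burn out
  F.....
  TF....
  T.F...
  TTTF.F
  TTTTFT
  .TTTTT

F.....
TF....
T.F...
TTTF.F
TTTTFT
.TTTTT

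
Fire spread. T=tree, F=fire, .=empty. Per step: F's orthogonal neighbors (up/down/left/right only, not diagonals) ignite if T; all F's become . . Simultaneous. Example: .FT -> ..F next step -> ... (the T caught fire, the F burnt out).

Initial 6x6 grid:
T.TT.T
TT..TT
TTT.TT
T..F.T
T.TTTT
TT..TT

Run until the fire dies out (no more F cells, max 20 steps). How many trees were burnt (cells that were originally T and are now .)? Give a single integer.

Step 1: +1 fires, +1 burnt (F count now 1)
Step 2: +2 fires, +1 burnt (F count now 2)
Step 3: +2 fires, +2 burnt (F count now 2)
Step 4: +2 fires, +2 burnt (F count now 2)
Step 5: +1 fires, +2 burnt (F count now 1)
Step 6: +2 fires, +1 burnt (F count now 2)
Step 7: +2 fires, +2 burnt (F count now 2)
Step 8: +0 fires, +2 burnt (F count now 0)
Fire out after step 8
Initially T: 24, now '.': 24
Total burnt (originally-T cells now '.'): 12

Answer: 12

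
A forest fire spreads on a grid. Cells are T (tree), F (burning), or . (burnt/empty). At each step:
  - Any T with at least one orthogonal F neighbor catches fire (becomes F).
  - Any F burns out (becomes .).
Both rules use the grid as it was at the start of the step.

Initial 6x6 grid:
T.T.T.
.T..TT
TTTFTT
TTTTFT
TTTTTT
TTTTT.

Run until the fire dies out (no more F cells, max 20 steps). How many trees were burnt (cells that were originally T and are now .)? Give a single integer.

Answer: 25

Derivation:
Step 1: +5 fires, +2 burnt (F count now 5)
Step 2: +7 fires, +5 burnt (F count now 7)
Step 3: +7 fires, +7 burnt (F count now 7)
Step 4: +3 fires, +7 burnt (F count now 3)
Step 5: +2 fires, +3 burnt (F count now 2)
Step 6: +1 fires, +2 burnt (F count now 1)
Step 7: +0 fires, +1 burnt (F count now 0)
Fire out after step 7
Initially T: 27, now '.': 34
Total burnt (originally-T cells now '.'): 25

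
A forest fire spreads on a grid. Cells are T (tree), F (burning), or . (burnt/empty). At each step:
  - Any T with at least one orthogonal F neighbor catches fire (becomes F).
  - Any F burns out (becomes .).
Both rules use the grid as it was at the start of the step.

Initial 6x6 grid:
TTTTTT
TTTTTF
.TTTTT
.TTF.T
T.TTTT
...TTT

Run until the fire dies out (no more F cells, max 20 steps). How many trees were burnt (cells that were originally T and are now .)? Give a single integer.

Answer: 26

Derivation:
Step 1: +6 fires, +2 burnt (F count now 6)
Step 2: +9 fires, +6 burnt (F count now 9)
Step 3: +5 fires, +9 burnt (F count now 5)
Step 4: +3 fires, +5 burnt (F count now 3)
Step 5: +2 fires, +3 burnt (F count now 2)
Step 6: +1 fires, +2 burnt (F count now 1)
Step 7: +0 fires, +1 burnt (F count now 0)
Fire out after step 7
Initially T: 27, now '.': 35
Total burnt (originally-T cells now '.'): 26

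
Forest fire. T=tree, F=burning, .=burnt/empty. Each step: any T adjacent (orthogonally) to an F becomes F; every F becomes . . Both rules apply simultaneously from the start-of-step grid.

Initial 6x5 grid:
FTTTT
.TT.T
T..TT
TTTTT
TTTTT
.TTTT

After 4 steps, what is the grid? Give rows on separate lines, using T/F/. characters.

Step 1: 1 trees catch fire, 1 burn out
  .FTTT
  .TT.T
  T..TT
  TTTTT
  TTTTT
  .TTTT
Step 2: 2 trees catch fire, 1 burn out
  ..FTT
  .FT.T
  T..TT
  TTTTT
  TTTTT
  .TTTT
Step 3: 2 trees catch fire, 2 burn out
  ...FT
  ..F.T
  T..TT
  TTTTT
  TTTTT
  .TTTT
Step 4: 1 trees catch fire, 2 burn out
  ....F
  ....T
  T..TT
  TTTTT
  TTTTT
  .TTTT

....F
....T
T..TT
TTTTT
TTTTT
.TTTT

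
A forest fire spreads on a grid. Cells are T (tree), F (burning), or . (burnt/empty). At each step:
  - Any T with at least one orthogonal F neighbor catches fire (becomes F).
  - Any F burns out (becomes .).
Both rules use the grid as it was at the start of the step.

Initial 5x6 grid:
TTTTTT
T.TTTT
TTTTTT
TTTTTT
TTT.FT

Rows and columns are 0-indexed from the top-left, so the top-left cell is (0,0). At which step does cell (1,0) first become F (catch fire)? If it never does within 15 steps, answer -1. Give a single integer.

Step 1: cell (1,0)='T' (+2 fires, +1 burnt)
Step 2: cell (1,0)='T' (+3 fires, +2 burnt)
Step 3: cell (1,0)='T' (+4 fires, +3 burnt)
Step 4: cell (1,0)='T' (+6 fires, +4 burnt)
Step 5: cell (1,0)='T' (+6 fires, +6 burnt)
Step 6: cell (1,0)='T' (+3 fires, +6 burnt)
Step 7: cell (1,0)='F' (+2 fires, +3 burnt)
  -> target ignites at step 7
Step 8: cell (1,0)='.' (+1 fires, +2 burnt)
Step 9: cell (1,0)='.' (+0 fires, +1 burnt)
  fire out at step 9

7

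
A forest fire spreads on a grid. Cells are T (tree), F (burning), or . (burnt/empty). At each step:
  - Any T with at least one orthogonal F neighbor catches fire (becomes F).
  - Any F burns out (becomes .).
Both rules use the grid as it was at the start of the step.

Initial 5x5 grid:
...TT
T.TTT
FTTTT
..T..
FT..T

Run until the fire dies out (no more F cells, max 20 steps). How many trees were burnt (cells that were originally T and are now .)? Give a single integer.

Answer: 12

Derivation:
Step 1: +3 fires, +2 burnt (F count now 3)
Step 2: +1 fires, +3 burnt (F count now 1)
Step 3: +3 fires, +1 burnt (F count now 3)
Step 4: +2 fires, +3 burnt (F count now 2)
Step 5: +2 fires, +2 burnt (F count now 2)
Step 6: +1 fires, +2 burnt (F count now 1)
Step 7: +0 fires, +1 burnt (F count now 0)
Fire out after step 7
Initially T: 13, now '.': 24
Total burnt (originally-T cells now '.'): 12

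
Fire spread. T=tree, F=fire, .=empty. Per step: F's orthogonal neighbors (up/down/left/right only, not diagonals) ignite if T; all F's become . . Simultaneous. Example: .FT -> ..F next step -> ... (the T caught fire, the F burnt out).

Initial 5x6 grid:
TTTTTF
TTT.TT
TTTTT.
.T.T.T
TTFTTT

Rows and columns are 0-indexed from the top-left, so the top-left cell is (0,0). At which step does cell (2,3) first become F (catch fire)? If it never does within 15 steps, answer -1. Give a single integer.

Step 1: cell (2,3)='T' (+4 fires, +2 burnt)
Step 2: cell (2,3)='T' (+6 fires, +4 burnt)
Step 3: cell (2,3)='F' (+5 fires, +6 burnt)
  -> target ignites at step 3
Step 4: cell (2,3)='.' (+6 fires, +5 burnt)
Step 5: cell (2,3)='.' (+2 fires, +6 burnt)
Step 6: cell (2,3)='.' (+0 fires, +2 burnt)
  fire out at step 6

3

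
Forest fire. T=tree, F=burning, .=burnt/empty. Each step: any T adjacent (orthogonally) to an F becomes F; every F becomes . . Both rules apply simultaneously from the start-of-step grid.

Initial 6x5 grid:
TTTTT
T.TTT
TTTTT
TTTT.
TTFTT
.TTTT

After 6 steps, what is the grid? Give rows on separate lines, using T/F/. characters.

Step 1: 4 trees catch fire, 1 burn out
  TTTTT
  T.TTT
  TTTTT
  TTFT.
  TF.FT
  .TFTT
Step 2: 7 trees catch fire, 4 burn out
  TTTTT
  T.TTT
  TTFTT
  TF.F.
  F...F
  .F.FT
Step 3: 5 trees catch fire, 7 burn out
  TTTTT
  T.FTT
  TF.FT
  F....
  .....
  ....F
Step 4: 4 trees catch fire, 5 burn out
  TTFTT
  T..FT
  F...F
  .....
  .....
  .....
Step 5: 4 trees catch fire, 4 burn out
  TF.FT
  F...F
  .....
  .....
  .....
  .....
Step 6: 2 trees catch fire, 4 burn out
  F...F
  .....
  .....
  .....
  .....
  .....

F...F
.....
.....
.....
.....
.....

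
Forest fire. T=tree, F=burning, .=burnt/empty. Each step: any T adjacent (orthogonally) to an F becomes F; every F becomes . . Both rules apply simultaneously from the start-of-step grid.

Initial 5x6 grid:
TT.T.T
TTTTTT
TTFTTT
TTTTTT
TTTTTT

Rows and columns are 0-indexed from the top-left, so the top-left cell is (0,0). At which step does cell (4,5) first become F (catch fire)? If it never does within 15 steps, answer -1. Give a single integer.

Step 1: cell (4,5)='T' (+4 fires, +1 burnt)
Step 2: cell (4,5)='T' (+7 fires, +4 burnt)
Step 3: cell (4,5)='T' (+9 fires, +7 burnt)
Step 4: cell (4,5)='T' (+5 fires, +9 burnt)
Step 5: cell (4,5)='F' (+2 fires, +5 burnt)
  -> target ignites at step 5
Step 6: cell (4,5)='.' (+0 fires, +2 burnt)
  fire out at step 6

5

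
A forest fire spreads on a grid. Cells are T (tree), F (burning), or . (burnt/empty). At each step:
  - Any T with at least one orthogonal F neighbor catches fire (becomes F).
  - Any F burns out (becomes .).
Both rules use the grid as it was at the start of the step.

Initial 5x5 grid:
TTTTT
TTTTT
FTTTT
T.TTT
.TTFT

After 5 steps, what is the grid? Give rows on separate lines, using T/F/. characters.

Step 1: 6 trees catch fire, 2 burn out
  TTTTT
  FTTTT
  .FTTT
  F.TFT
  .TF.F
Step 2: 7 trees catch fire, 6 burn out
  FTTTT
  .FTTT
  ..FFT
  ..F.F
  .F...
Step 3: 4 trees catch fire, 7 burn out
  .FTTT
  ..FFT
  ....F
  .....
  .....
Step 4: 3 trees catch fire, 4 burn out
  ..FFT
  ....F
  .....
  .....
  .....
Step 5: 1 trees catch fire, 3 burn out
  ....F
  .....
  .....
  .....
  .....

....F
.....
.....
.....
.....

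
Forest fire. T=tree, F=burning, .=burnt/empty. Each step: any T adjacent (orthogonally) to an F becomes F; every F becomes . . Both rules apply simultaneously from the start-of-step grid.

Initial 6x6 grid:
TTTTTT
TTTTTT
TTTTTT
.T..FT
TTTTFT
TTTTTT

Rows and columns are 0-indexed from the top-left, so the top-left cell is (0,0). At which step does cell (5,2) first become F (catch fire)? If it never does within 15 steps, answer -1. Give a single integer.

Step 1: cell (5,2)='T' (+5 fires, +2 burnt)
Step 2: cell (5,2)='T' (+6 fires, +5 burnt)
Step 3: cell (5,2)='F' (+6 fires, +6 burnt)
  -> target ignites at step 3
Step 4: cell (5,2)='.' (+7 fires, +6 burnt)
Step 5: cell (5,2)='.' (+4 fires, +7 burnt)
Step 6: cell (5,2)='.' (+2 fires, +4 burnt)
Step 7: cell (5,2)='.' (+1 fires, +2 burnt)
Step 8: cell (5,2)='.' (+0 fires, +1 burnt)
  fire out at step 8

3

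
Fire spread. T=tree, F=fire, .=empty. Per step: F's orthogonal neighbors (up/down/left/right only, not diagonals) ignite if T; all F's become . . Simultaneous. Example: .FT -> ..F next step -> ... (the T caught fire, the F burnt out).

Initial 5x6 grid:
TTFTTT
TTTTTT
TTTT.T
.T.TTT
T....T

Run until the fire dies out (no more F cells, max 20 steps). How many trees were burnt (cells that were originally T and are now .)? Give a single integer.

Answer: 21

Derivation:
Step 1: +3 fires, +1 burnt (F count now 3)
Step 2: +5 fires, +3 burnt (F count now 5)
Step 3: +5 fires, +5 burnt (F count now 5)
Step 4: +4 fires, +5 burnt (F count now 4)
Step 5: +2 fires, +4 burnt (F count now 2)
Step 6: +1 fires, +2 burnt (F count now 1)
Step 7: +1 fires, +1 burnt (F count now 1)
Step 8: +0 fires, +1 burnt (F count now 0)
Fire out after step 8
Initially T: 22, now '.': 29
Total burnt (originally-T cells now '.'): 21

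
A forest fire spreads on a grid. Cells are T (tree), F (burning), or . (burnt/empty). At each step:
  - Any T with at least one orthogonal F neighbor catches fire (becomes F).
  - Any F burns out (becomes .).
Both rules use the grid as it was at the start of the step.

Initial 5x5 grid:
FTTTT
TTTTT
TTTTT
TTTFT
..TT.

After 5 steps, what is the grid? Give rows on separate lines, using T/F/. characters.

Step 1: 6 trees catch fire, 2 burn out
  .FTTT
  FTTTT
  TTTFT
  TTF.F
  ..TF.
Step 2: 8 trees catch fire, 6 burn out
  ..FTT
  .FTFT
  FTF.F
  TF...
  ..F..
Step 3: 5 trees catch fire, 8 burn out
  ...FT
  ..F.F
  .F...
  F....
  .....
Step 4: 1 trees catch fire, 5 burn out
  ....F
  .....
  .....
  .....
  .....
Step 5: 0 trees catch fire, 1 burn out
  .....
  .....
  .....
  .....
  .....

.....
.....
.....
.....
.....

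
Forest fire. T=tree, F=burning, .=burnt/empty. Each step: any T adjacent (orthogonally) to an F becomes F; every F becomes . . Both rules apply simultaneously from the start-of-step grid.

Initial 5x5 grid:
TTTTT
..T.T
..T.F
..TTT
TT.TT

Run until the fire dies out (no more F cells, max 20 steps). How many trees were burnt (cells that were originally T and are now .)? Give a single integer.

Answer: 13

Derivation:
Step 1: +2 fires, +1 burnt (F count now 2)
Step 2: +3 fires, +2 burnt (F count now 3)
Step 3: +3 fires, +3 burnt (F count now 3)
Step 4: +2 fires, +3 burnt (F count now 2)
Step 5: +2 fires, +2 burnt (F count now 2)
Step 6: +1 fires, +2 burnt (F count now 1)
Step 7: +0 fires, +1 burnt (F count now 0)
Fire out after step 7
Initially T: 15, now '.': 23
Total burnt (originally-T cells now '.'): 13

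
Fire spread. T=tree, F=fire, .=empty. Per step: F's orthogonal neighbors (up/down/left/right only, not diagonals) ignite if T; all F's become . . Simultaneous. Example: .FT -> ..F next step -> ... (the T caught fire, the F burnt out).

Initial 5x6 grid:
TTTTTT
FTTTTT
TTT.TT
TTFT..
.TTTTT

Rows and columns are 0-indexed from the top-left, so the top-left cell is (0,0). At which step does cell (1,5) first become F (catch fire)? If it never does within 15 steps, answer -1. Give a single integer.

Step 1: cell (1,5)='T' (+7 fires, +2 burnt)
Step 2: cell (1,5)='T' (+6 fires, +7 burnt)
Step 3: cell (1,5)='T' (+3 fires, +6 burnt)
Step 4: cell (1,5)='T' (+3 fires, +3 burnt)
Step 5: cell (1,5)='F' (+3 fires, +3 burnt)
  -> target ignites at step 5
Step 6: cell (1,5)='.' (+2 fires, +3 burnt)
Step 7: cell (1,5)='.' (+0 fires, +2 burnt)
  fire out at step 7

5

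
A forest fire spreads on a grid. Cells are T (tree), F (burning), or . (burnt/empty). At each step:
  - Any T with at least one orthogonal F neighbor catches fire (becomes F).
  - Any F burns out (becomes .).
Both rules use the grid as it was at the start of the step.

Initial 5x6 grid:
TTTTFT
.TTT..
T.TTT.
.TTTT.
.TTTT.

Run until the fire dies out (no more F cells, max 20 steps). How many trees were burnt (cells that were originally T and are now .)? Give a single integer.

Answer: 19

Derivation:
Step 1: +2 fires, +1 burnt (F count now 2)
Step 2: +2 fires, +2 burnt (F count now 2)
Step 3: +3 fires, +2 burnt (F count now 3)
Step 4: +5 fires, +3 burnt (F count now 5)
Step 5: +3 fires, +5 burnt (F count now 3)
Step 6: +3 fires, +3 burnt (F count now 3)
Step 7: +1 fires, +3 burnt (F count now 1)
Step 8: +0 fires, +1 burnt (F count now 0)
Fire out after step 8
Initially T: 20, now '.': 29
Total burnt (originally-T cells now '.'): 19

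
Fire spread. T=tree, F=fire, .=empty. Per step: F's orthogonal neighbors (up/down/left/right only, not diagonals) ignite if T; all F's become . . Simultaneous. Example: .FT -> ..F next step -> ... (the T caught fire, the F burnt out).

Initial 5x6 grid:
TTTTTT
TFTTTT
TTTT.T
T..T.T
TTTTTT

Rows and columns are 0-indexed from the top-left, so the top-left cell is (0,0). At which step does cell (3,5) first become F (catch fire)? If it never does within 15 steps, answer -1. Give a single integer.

Step 1: cell (3,5)='T' (+4 fires, +1 burnt)
Step 2: cell (3,5)='T' (+5 fires, +4 burnt)
Step 3: cell (3,5)='T' (+4 fires, +5 burnt)
Step 4: cell (3,5)='T' (+4 fires, +4 burnt)
Step 5: cell (3,5)='T' (+4 fires, +4 burnt)
Step 6: cell (3,5)='F' (+3 fires, +4 burnt)
  -> target ignites at step 6
Step 7: cell (3,5)='.' (+1 fires, +3 burnt)
Step 8: cell (3,5)='.' (+0 fires, +1 burnt)
  fire out at step 8

6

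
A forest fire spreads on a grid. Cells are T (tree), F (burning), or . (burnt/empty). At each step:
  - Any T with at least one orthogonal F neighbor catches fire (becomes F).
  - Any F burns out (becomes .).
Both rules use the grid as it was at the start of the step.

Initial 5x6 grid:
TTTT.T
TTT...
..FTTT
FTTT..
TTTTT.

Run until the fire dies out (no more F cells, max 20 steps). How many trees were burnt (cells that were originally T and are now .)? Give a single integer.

Step 1: +5 fires, +2 burnt (F count now 5)
Step 2: +6 fires, +5 burnt (F count now 6)
Step 3: +5 fires, +6 burnt (F count now 5)
Step 4: +2 fires, +5 burnt (F count now 2)
Step 5: +0 fires, +2 burnt (F count now 0)
Fire out after step 5
Initially T: 19, now '.': 29
Total burnt (originally-T cells now '.'): 18

Answer: 18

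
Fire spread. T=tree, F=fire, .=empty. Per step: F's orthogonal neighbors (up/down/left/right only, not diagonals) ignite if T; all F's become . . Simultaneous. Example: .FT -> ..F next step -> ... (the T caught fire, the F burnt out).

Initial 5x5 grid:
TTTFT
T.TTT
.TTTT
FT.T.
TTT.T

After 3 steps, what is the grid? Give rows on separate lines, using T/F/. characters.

Step 1: 5 trees catch fire, 2 burn out
  TTF.F
  T.TFT
  .TTTT
  .F.T.
  FTT.T
Step 2: 6 trees catch fire, 5 burn out
  TF...
  T.F.F
  .FTFT
  ...T.
  .FT.T
Step 3: 5 trees catch fire, 6 burn out
  F....
  T....
  ..F.F
  ...F.
  ..F.T

F....
T....
..F.F
...F.
..F.T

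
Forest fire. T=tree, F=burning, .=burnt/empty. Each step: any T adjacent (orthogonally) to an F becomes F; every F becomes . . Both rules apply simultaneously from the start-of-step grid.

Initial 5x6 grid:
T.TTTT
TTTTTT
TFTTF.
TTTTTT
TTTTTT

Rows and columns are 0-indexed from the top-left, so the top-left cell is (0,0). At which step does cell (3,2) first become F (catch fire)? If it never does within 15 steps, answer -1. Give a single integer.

Step 1: cell (3,2)='T' (+7 fires, +2 burnt)
Step 2: cell (3,2)='F' (+11 fires, +7 burnt)
  -> target ignites at step 2
Step 3: cell (3,2)='.' (+8 fires, +11 burnt)
Step 4: cell (3,2)='.' (+0 fires, +8 burnt)
  fire out at step 4

2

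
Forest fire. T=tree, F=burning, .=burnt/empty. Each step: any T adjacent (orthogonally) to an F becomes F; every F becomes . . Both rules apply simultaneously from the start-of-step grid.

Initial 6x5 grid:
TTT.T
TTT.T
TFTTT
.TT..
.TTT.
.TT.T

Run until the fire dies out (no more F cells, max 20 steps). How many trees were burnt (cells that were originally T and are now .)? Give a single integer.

Answer: 19

Derivation:
Step 1: +4 fires, +1 burnt (F count now 4)
Step 2: +6 fires, +4 burnt (F count now 6)
Step 3: +5 fires, +6 burnt (F count now 5)
Step 4: +3 fires, +5 burnt (F count now 3)
Step 5: +1 fires, +3 burnt (F count now 1)
Step 6: +0 fires, +1 burnt (F count now 0)
Fire out after step 6
Initially T: 20, now '.': 29
Total burnt (originally-T cells now '.'): 19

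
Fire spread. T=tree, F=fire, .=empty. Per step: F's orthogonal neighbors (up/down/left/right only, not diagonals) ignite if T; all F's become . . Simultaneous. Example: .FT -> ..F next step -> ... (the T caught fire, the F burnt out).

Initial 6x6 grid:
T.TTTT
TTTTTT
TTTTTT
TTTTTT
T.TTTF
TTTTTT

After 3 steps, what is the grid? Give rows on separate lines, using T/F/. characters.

Step 1: 3 trees catch fire, 1 burn out
  T.TTTT
  TTTTTT
  TTTTTT
  TTTTTF
  T.TTF.
  TTTTTF
Step 2: 4 trees catch fire, 3 burn out
  T.TTTT
  TTTTTT
  TTTTTF
  TTTTF.
  T.TF..
  TTTTF.
Step 3: 5 trees catch fire, 4 burn out
  T.TTTT
  TTTTTF
  TTTTF.
  TTTF..
  T.F...
  TTTF..

T.TTTT
TTTTTF
TTTTF.
TTTF..
T.F...
TTTF..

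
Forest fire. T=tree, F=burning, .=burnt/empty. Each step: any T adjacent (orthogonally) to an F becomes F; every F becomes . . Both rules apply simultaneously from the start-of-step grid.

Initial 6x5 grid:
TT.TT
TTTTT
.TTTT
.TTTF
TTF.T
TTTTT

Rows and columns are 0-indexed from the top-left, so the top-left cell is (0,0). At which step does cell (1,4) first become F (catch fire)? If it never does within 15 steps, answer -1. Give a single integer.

Step 1: cell (1,4)='T' (+6 fires, +2 burnt)
Step 2: cell (1,4)='F' (+8 fires, +6 burnt)
  -> target ignites at step 2
Step 3: cell (1,4)='.' (+5 fires, +8 burnt)
Step 4: cell (1,4)='.' (+2 fires, +5 burnt)
Step 5: cell (1,4)='.' (+2 fires, +2 burnt)
Step 6: cell (1,4)='.' (+1 fires, +2 burnt)
Step 7: cell (1,4)='.' (+0 fires, +1 burnt)
  fire out at step 7

2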